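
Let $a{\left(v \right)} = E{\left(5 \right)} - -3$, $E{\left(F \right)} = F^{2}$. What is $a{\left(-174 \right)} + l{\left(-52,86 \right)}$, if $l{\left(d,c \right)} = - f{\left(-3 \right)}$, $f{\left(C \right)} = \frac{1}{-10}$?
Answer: $\frac{281}{10} \approx 28.1$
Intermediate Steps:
$f{\left(C \right)} = - \frac{1}{10}$
$l{\left(d,c \right)} = \frac{1}{10}$ ($l{\left(d,c \right)} = \left(-1\right) \left(- \frac{1}{10}\right) = \frac{1}{10}$)
$a{\left(v \right)} = 28$ ($a{\left(v \right)} = 5^{2} - -3 = 25 + 3 = 28$)
$a{\left(-174 \right)} + l{\left(-52,86 \right)} = 28 + \frac{1}{10} = \frac{281}{10}$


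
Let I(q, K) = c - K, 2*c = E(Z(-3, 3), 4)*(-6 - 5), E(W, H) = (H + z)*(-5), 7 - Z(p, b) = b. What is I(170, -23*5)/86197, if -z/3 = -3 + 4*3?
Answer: -1035/172394 ≈ -0.0060037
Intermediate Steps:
Z(p, b) = 7 - b
z = -27 (z = -3*(-3 + 4*3) = -3*(-3 + 12) = -3*9 = -27)
E(W, H) = 135 - 5*H (E(W, H) = (H - 27)*(-5) = (-27 + H)*(-5) = 135 - 5*H)
c = -1265/2 (c = ((135 - 5*4)*(-6 - 5))/2 = ((135 - 20)*(-11))/2 = (115*(-11))/2 = (½)*(-1265) = -1265/2 ≈ -632.50)
I(q, K) = -1265/2 - K
I(170, -23*5)/86197 = (-1265/2 - (-23)*5)/86197 = (-1265/2 - 1*(-115))*(1/86197) = (-1265/2 + 115)*(1/86197) = -1035/2*1/86197 = -1035/172394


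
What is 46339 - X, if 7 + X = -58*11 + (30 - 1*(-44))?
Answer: 46910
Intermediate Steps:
X = -571 (X = -7 + (-58*11 + (30 - 1*(-44))) = -7 + (-638 + (30 + 44)) = -7 + (-638 + 74) = -7 - 564 = -571)
46339 - X = 46339 - 1*(-571) = 46339 + 571 = 46910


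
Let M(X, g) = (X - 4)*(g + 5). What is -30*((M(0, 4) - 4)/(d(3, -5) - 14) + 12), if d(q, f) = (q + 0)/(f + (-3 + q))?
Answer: -32280/73 ≈ -442.19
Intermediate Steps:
M(X, g) = (-4 + X)*(5 + g)
d(q, f) = q/(-3 + f + q)
-30*((M(0, 4) - 4)/(d(3, -5) - 14) + 12) = -30*(((-20 - 4*4 + 5*0 + 0*4) - 4)/(3/(-3 - 5 + 3) - 14) + 12) = -30*(((-20 - 16 + 0 + 0) - 4)/(3/(-5) - 14) + 12) = -30*((-36 - 4)/(3*(-1/5) - 14) + 12) = -30*(-40/(-3/5 - 14) + 12) = -30*(-40/(-73/5) + 12) = -30*(-40*(-5/73) + 12) = -30*(200/73 + 12) = -30*1076/73 = -32280/73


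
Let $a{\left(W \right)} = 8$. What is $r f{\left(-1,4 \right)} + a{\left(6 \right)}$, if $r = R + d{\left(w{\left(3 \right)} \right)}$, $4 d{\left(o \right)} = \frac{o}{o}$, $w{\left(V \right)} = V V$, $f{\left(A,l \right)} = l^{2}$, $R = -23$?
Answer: $-356$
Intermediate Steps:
$w{\left(V \right)} = V^{2}$
$d{\left(o \right)} = \frac{1}{4}$ ($d{\left(o \right)} = \frac{o \frac{1}{o}}{4} = \frac{1}{4} \cdot 1 = \frac{1}{4}$)
$r = - \frac{91}{4}$ ($r = -23 + \frac{1}{4} = - \frac{91}{4} \approx -22.75$)
$r f{\left(-1,4 \right)} + a{\left(6 \right)} = - \frac{91 \cdot 4^{2}}{4} + 8 = \left(- \frac{91}{4}\right) 16 + 8 = -364 + 8 = -356$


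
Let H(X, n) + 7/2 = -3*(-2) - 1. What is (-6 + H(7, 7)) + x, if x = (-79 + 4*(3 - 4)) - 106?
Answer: -387/2 ≈ -193.50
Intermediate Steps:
x = -189 (x = (-79 + 4*(-1)) - 106 = (-79 - 4) - 106 = -83 - 106 = -189)
H(X, n) = 3/2 (H(X, n) = -7/2 + (-3*(-2) - 1) = -7/2 + (6 - 1) = -7/2 + 5 = 3/2)
(-6 + H(7, 7)) + x = (-6 + 3/2) - 189 = -9/2 - 189 = -387/2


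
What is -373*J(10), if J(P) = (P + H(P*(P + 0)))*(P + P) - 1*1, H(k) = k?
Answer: -820227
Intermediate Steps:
J(P) = -1 + 2*P*(P + P²) (J(P) = (P + P*(P + 0))*(P + P) - 1*1 = (P + P*P)*(2*P) - 1 = (P + P²)*(2*P) - 1 = 2*P*(P + P²) - 1 = -1 + 2*P*(P + P²))
-373*J(10) = -373*(-1 + 2*10² + 2*10³) = -373*(-1 + 2*100 + 2*1000) = -373*(-1 + 200 + 2000) = -373*2199 = -820227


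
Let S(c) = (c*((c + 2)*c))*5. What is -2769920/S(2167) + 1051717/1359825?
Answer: 3570462461593999/4616779588564275 ≈ 0.77337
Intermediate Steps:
S(c) = 5*c²*(2 + c) (S(c) = (c*((2 + c)*c))*5 = (c*(c*(2 + c)))*5 = (c²*(2 + c))*5 = 5*c²*(2 + c))
-2769920/S(2167) + 1051717/1359825 = -2769920*1/(23479445*(2 + 2167)) + 1051717/1359825 = -2769920/(5*4695889*2169) + 1051717*(1/1359825) = -2769920/50926916205 + 1051717/1359825 = -2769920*1/50926916205 + 1051717/1359825 = -553984/10185383241 + 1051717/1359825 = 3570462461593999/4616779588564275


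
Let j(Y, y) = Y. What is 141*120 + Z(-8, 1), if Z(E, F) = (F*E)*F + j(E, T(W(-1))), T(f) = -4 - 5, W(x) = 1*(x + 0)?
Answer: 16904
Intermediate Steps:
W(x) = x (W(x) = 1*x = x)
T(f) = -9
Z(E, F) = E + E*F**2 (Z(E, F) = (F*E)*F + E = (E*F)*F + E = E*F**2 + E = E + E*F**2)
141*120 + Z(-8, 1) = 141*120 - 8*(1 + 1**2) = 16920 - 8*(1 + 1) = 16920 - 8*2 = 16920 - 16 = 16904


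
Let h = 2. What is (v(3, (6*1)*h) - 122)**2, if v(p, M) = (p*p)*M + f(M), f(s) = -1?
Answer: 225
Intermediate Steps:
v(p, M) = -1 + M*p**2 (v(p, M) = (p*p)*M - 1 = p**2*M - 1 = M*p**2 - 1 = -1 + M*p**2)
(v(3, (6*1)*h) - 122)**2 = ((-1 + ((6*1)*2)*3**2) - 122)**2 = ((-1 + (6*2)*9) - 122)**2 = ((-1 + 12*9) - 122)**2 = ((-1 + 108) - 122)**2 = (107 - 122)**2 = (-15)**2 = 225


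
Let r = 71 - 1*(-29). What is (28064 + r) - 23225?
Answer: 4939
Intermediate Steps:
r = 100 (r = 71 + 29 = 100)
(28064 + r) - 23225 = (28064 + 100) - 23225 = 28164 - 23225 = 4939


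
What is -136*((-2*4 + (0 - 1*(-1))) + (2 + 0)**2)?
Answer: 408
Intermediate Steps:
-136*((-2*4 + (0 - 1*(-1))) + (2 + 0)**2) = -136*((-8 + (0 + 1)) + 2**2) = -136*((-8 + 1) + 4) = -136*(-7 + 4) = -136*(-3) = 408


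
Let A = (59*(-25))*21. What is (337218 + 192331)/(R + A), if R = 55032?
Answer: 529549/24057 ≈ 22.012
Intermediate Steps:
A = -30975 (A = -1475*21 = -30975)
(337218 + 192331)/(R + A) = (337218 + 192331)/(55032 - 30975) = 529549/24057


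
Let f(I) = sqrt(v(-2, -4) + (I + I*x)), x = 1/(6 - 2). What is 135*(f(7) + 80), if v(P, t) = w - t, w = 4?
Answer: 10800 + 135*sqrt(67)/2 ≈ 11353.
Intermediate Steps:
x = 1/4 ≈ 0.25000
v(P, t) = 4 - t
f(I) = sqrt(8 + 5*I/4) (f(I) = sqrt((4 - 1*(-4)) + (I + I*(1/4))) = sqrt((4 + 4) + (I + I/4)) = sqrt(8 + 5*I/4))
135*(f(7) + 80) = 135*(sqrt(32 + 5*7)/2 + 80) = 135*(sqrt(32 + 35)/2 + 80) = 135*(sqrt(67)/2 + 80) = 135*(80 + sqrt(67)/2) = 10800 + 135*sqrt(67)/2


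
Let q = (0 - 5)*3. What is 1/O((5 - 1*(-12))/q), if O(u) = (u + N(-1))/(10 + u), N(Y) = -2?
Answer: -133/47 ≈ -2.8298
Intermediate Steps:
q = -15 (q = -5*3 = -15)
O(u) = (-2 + u)/(10 + u) (O(u) = (u - 2)/(10 + u) = (-2 + u)/(10 + u))
1/O((5 - 1*(-12))/q) = 1/((-2 + (5 - 1*(-12))/(-15))/(10 + (5 - 1*(-12))/(-15))) = 1/((-2 + (5 + 12)*(-1/15))/(10 + (5 + 12)*(-1/15))) = 1/((-2 + 17*(-1/15))/(10 + 17*(-1/15))) = 1/((-2 - 17/15)/(10 - 17/15)) = 1/(-47/15/(133/15)) = 1/((15/133)*(-47/15)) = 1/(-47/133) = -133/47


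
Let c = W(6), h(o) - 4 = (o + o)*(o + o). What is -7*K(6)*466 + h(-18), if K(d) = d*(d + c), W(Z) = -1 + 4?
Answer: -174848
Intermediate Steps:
W(Z) = 3
h(o) = 4 + 4*o² (h(o) = 4 + (o + o)*(o + o) = 4 + (2*o)*(2*o) = 4 + 4*o²)
c = 3
K(d) = d*(3 + d) (K(d) = d*(d + 3) = d*(3 + d))
-7*K(6)*466 + h(-18) = -42*(3 + 6)*466 + (4 + 4*(-18)²) = -42*9*466 + (4 + 4*324) = -7*54*466 + (4 + 1296) = -378*466 + 1300 = -176148 + 1300 = -174848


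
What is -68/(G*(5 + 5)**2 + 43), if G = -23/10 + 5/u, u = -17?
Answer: 1156/3679 ≈ 0.31422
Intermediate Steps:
G = -441/170 (G = -23/10 + 5/(-17) = -23*1/10 + 5*(-1/17) = -23/10 - 5/17 = -441/170 ≈ -2.5941)
-68/(G*(5 + 5)**2 + 43) = -68/(-441*(5 + 5)**2/170 + 43) = -68/(-441/170*10**2 + 43) = -68/(-441/170*100 + 43) = -68/(-4410/17 + 43) = -68/(-3679/17) = -68*(-17/3679) = 1156/3679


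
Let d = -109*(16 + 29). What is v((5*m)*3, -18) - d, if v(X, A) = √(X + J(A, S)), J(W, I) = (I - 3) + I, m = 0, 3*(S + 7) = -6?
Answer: 4905 + I*√21 ≈ 4905.0 + 4.5826*I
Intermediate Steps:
S = -9 (S = -7 + (⅓)*(-6) = -7 - 2 = -9)
J(W, I) = -3 + 2*I (J(W, I) = (-3 + I) + I = -3 + 2*I)
d = -4905 (d = -109*45 = -4905)
v(X, A) = √(-21 + X) (v(X, A) = √(X + (-3 + 2*(-9))) = √(X + (-3 - 18)) = √(X - 21) = √(-21 + X))
v((5*m)*3, -18) - d = √(-21 + (5*0)*3) - 1*(-4905) = √(-21 + 0*3) + 4905 = √(-21 + 0) + 4905 = √(-21) + 4905 = I*√21 + 4905 = 4905 + I*√21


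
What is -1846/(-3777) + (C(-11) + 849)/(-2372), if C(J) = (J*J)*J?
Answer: 3099613/4479522 ≈ 0.69195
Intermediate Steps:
C(J) = J³ (C(J) = J²*J = J³)
-1846/(-3777) + (C(-11) + 849)/(-2372) = -1846/(-3777) + ((-11)³ + 849)/(-2372) = -1846*(-1/3777) + (-1331 + 849)*(-1/2372) = 1846/3777 - 482*(-1/2372) = 1846/3777 + 241/1186 = 3099613/4479522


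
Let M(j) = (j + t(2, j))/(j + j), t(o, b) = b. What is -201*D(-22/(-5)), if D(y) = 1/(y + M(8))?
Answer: -335/9 ≈ -37.222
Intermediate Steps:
M(j) = 1 (M(j) = (j + j)/(j + j) = (2*j)/((2*j)) = (2*j)*(1/(2*j)) = 1)
D(y) = 1/(1 + y) (D(y) = 1/(y + 1) = 1/(1 + y))
-201*D(-22/(-5)) = -201/(1 - 22/(-5)) = -201/(1 - 22*(-⅕)) = -201/(1 + 22/5) = -201/27/5 = -201*5/27 = -335/9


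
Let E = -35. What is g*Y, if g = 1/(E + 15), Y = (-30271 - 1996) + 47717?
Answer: -1545/2 ≈ -772.50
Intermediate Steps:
Y = 15450 (Y = -32267 + 47717 = 15450)
g = -1/20 (g = 1/(-35 + 15) = 1/(-20) = -1/20 ≈ -0.050000)
g*Y = -1/20*15450 = -1545/2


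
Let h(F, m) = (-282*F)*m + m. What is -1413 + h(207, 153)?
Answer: -8932482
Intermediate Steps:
h(F, m) = m - 282*F*m (h(F, m) = -282*F*m + m = m - 282*F*m)
-1413 + h(207, 153) = -1413 + 153*(1 - 282*207) = -1413 + 153*(1 - 58374) = -1413 + 153*(-58373) = -1413 - 8931069 = -8932482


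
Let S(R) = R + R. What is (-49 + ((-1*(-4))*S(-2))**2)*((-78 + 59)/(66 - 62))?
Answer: -3933/4 ≈ -983.25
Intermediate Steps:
S(R) = 2*R
(-49 + ((-1*(-4))*S(-2))**2)*((-78 + 59)/(66 - 62)) = (-49 + ((-1*(-4))*(2*(-2)))**2)*((-78 + 59)/(66 - 62)) = (-49 + (4*(-4))**2)*(-19/4) = (-49 + (-16)**2)*(-19*1/4) = (-49 + 256)*(-19/4) = 207*(-19/4) = -3933/4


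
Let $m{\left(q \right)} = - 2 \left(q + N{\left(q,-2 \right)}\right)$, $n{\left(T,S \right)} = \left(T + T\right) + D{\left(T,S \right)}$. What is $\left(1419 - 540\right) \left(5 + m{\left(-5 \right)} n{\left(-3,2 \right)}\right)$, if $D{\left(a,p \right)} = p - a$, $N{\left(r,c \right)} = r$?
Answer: $-13185$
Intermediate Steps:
$n{\left(T,S \right)} = S + T$ ($n{\left(T,S \right)} = \left(T + T\right) + \left(S - T\right) = 2 T + \left(S - T\right) = S + T$)
$m{\left(q \right)} = - 4 q$ ($m{\left(q \right)} = - 2 \left(q + q\right) = - 2 \cdot 2 q = - 4 q$)
$\left(1419 - 540\right) \left(5 + m{\left(-5 \right)} n{\left(-3,2 \right)}\right) = \left(1419 - 540\right) \left(5 + \left(-4\right) \left(-5\right) \left(2 - 3\right)\right) = 879 \left(5 + 20 \left(-1\right)\right) = 879 \left(5 - 20\right) = 879 \left(-15\right) = -13185$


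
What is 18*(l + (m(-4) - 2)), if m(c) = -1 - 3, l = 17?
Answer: 198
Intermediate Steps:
m(c) = -4
18*(l + (m(-4) - 2)) = 18*(17 + (-4 - 2)) = 18*(17 - 6) = 18*11 = 198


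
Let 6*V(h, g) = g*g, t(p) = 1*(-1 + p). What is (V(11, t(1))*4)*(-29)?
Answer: 0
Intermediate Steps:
t(p) = -1 + p
V(h, g) = g**2/6 (V(h, g) = (g*g)/6 = g**2/6)
(V(11, t(1))*4)*(-29) = (((-1 + 1)**2/6)*4)*(-29) = (((1/6)*0**2)*4)*(-29) = (((1/6)*0)*4)*(-29) = (0*4)*(-29) = 0*(-29) = 0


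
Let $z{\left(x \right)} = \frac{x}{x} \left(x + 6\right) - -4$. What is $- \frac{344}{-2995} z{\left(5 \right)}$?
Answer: $\frac{1032}{599} \approx 1.7229$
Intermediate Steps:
$z{\left(x \right)} = 10 + x$ ($z{\left(x \right)} = 1 \left(6 + x\right) + 4 = \left(6 + x\right) + 4 = 10 + x$)
$- \frac{344}{-2995} z{\left(5 \right)} = - \frac{344}{-2995} \left(10 + 5\right) = \left(-344\right) \left(- \frac{1}{2995}\right) 15 = \frac{344}{2995} \cdot 15 = \frac{1032}{599}$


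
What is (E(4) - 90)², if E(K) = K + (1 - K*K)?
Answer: 10201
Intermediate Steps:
E(K) = 1 + K - K² (E(K) = K + (1 - K²) = 1 + K - K²)
(E(4) - 90)² = ((1 + 4 - 1*4²) - 90)² = ((1 + 4 - 1*16) - 90)² = ((1 + 4 - 16) - 90)² = (-11 - 90)² = (-101)² = 10201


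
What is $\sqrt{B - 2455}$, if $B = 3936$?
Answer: $\sqrt{1481} \approx 38.484$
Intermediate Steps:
$\sqrt{B - 2455} = \sqrt{3936 - 2455} = \sqrt{1481}$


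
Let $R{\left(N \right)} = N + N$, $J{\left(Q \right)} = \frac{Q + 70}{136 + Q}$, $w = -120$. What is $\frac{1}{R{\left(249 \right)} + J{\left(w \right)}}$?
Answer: $\frac{8}{3959} \approx 0.0020207$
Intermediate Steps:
$J{\left(Q \right)} = \frac{70 + Q}{136 + Q}$
$R{\left(N \right)} = 2 N$
$\frac{1}{R{\left(249 \right)} + J{\left(w \right)}} = \frac{1}{2 \cdot 249 + \frac{70 - 120}{136 - 120}} = \frac{1}{498 + \frac{1}{16} \left(-50\right)} = \frac{1}{498 - \frac{25}{8}} = \frac{1}{\frac{3959}{8}} = \frac{8}{3959}$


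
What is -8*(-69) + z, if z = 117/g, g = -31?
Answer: 16995/31 ≈ 548.23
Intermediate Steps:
z = -117/31 (z = 117/(-31) = 117*(-1/31) = -117/31 ≈ -3.7742)
-8*(-69) + z = -8*(-69) - 117/31 = 552 - 117/31 = 16995/31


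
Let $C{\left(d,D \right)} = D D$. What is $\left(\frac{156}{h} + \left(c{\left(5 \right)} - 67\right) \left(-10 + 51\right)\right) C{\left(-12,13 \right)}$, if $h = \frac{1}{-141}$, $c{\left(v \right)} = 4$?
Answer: $-4153851$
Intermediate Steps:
$C{\left(d,D \right)} = D^{2}$
$h = - \frac{1}{141} \approx -0.0070922$
$\left(\frac{156}{h} + \left(c{\left(5 \right)} - 67\right) \left(-10 + 51\right)\right) C{\left(-12,13 \right)} = \left(\frac{156}{- \frac{1}{141}} + \left(4 - 67\right) \left(-10 + 51\right)\right) 13^{2} = \left(156 \left(-141\right) - 2583\right) 169 = \left(-21996 - 2583\right) 169 = \left(-24579\right) 169 = -4153851$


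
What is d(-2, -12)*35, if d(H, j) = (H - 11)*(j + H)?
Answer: 6370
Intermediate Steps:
d(H, j) = (-11 + H)*(H + j)
d(-2, -12)*35 = ((-2)² - 11*(-2) - 11*(-12) - 2*(-12))*35 = (4 + 22 + 132 + 24)*35 = 182*35 = 6370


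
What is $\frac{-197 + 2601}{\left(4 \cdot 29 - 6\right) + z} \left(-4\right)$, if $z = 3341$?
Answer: $- \frac{9616}{3451} \approx -2.7864$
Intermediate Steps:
$\frac{-197 + 2601}{\left(4 \cdot 29 - 6\right) + z} \left(-4\right) = \frac{-197 + 2601}{\left(4 \cdot 29 - 6\right) + 3341} \left(-4\right) = \frac{2404}{\left(116 - 6\right) + 3341} \left(-4\right) = \frac{2404}{110 + 3341} \left(-4\right) = \frac{2404}{3451} \left(-4\right) = - \frac{9616}{3451}$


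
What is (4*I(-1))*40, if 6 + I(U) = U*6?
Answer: -1920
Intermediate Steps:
I(U) = -6 + 6*U (I(U) = -6 + U*6 = -6 + 6*U)
(4*I(-1))*40 = (4*(-6 + 6*(-1)))*40 = (4*(-6 - 6))*40 = (4*(-12))*40 = -48*40 = -1920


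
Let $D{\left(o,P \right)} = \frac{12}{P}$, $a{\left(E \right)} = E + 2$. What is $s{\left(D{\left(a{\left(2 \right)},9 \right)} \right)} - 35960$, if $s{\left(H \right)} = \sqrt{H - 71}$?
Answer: $-35960 + \frac{i \sqrt{627}}{3} \approx -35960.0 + 8.3466 i$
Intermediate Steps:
$a{\left(E \right)} = 2 + E$
$s{\left(H \right)} = \sqrt{-71 + H}$
$s{\left(D{\left(a{\left(2 \right)},9 \right)} \right)} - 35960 = \sqrt{-71 + \frac{12}{9}} - 35960 = \sqrt{-71 + 12 \cdot \frac{1}{9}} - 35960 = \sqrt{-71 + \frac{4}{3}} - 35960 = \sqrt{- \frac{209}{3}} - 35960 = \frac{i \sqrt{627}}{3} - 35960 = -35960 + \frac{i \sqrt{627}}{3}$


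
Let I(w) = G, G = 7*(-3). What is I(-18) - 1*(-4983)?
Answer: 4962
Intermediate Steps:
G = -21
I(w) = -21
I(-18) - 1*(-4983) = -21 - 1*(-4983) = -21 + 4983 = 4962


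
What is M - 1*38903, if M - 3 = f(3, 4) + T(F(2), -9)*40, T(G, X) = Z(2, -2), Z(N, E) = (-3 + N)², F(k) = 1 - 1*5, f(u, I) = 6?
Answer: -38854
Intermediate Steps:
F(k) = -4 (F(k) = 1 - 5 = -4)
T(G, X) = 1 (T(G, X) = (-3 + 2)² = (-1)² = 1)
M = 49 (M = 3 + (6 + 1*40) = 3 + (6 + 40) = 3 + 46 = 49)
M - 1*38903 = 49 - 1*38903 = 49 - 38903 = -38854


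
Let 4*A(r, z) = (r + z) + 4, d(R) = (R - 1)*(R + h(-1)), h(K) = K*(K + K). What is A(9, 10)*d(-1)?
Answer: -23/2 ≈ -11.500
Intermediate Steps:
h(K) = 2*K² (h(K) = K*(2*K) = 2*K²)
d(R) = (-1 + R)*(2 + R) (d(R) = (R - 1)*(R + 2*(-1)²) = (-1 + R)*(R + 2*1) = (-1 + R)*(R + 2) = (-1 + R)*(2 + R))
A(r, z) = 1 + r/4 + z/4 (A(r, z) = ((r + z) + 4)/4 = (4 + r + z)/4 = 1 + r/4 + z/4)
A(9, 10)*d(-1) = (1 + (¼)*9 + (¼)*10)*(-2 - 1 + (-1)²) = (1 + 9/4 + 5/2)*(-2 - 1 + 1) = (23/4)*(-2) = -23/2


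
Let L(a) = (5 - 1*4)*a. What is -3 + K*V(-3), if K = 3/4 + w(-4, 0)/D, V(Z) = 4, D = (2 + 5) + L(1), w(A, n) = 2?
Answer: 1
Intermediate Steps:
L(a) = a (L(a) = (5 - 4)*a = 1*a = a)
D = 8 (D = (2 + 5) + 1 = 7 + 1 = 8)
K = 1 (K = 3/4 + 2/8 = 3*(1/4) + 2*(1/8) = 3/4 + 1/4 = 1)
-3 + K*V(-3) = -3 + 1*4 = -3 + 4 = 1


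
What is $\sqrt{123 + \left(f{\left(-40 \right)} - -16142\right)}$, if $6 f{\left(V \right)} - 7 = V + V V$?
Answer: $\frac{\sqrt{594942}}{6} \approx 128.55$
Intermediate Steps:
$f{\left(V \right)} = \frac{7}{6} + \frac{V}{6} + \frac{V^{2}}{6}$ ($f{\left(V \right)} = \frac{7}{6} + \frac{V + V V}{6} = \frac{7}{6} + \frac{V + V^{2}}{6} = \frac{7}{6} + \left(\frac{V}{6} + \frac{V^{2}}{6}\right) = \frac{7}{6} + \frac{V}{6} + \frac{V^{2}}{6}$)
$\sqrt{123 + \left(f{\left(-40 \right)} - -16142\right)} = \sqrt{123 + \left(\left(\frac{7}{6} + \frac{1}{6} \left(-40\right) + \frac{\left(-40\right)^{2}}{6}\right) - -16142\right)} = \sqrt{123 + \left(\left(\frac{7}{6} - \frac{20}{3} + \frac{1}{6} \cdot 1600\right) + 16142\right)} = \sqrt{123 + \left(\left(\frac{7}{6} - \frac{20}{3} + \frac{800}{3}\right) + 16142\right)} = \sqrt{123 + \left(\frac{1567}{6} + 16142\right)} = \sqrt{123 + \frac{98419}{6}} = \sqrt{\frac{99157}{6}} = \frac{\sqrt{594942}}{6}$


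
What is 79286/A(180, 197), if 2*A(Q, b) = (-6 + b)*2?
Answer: 79286/191 ≈ 415.11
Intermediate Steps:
A(Q, b) = -6 + b (A(Q, b) = ((-6 + b)*2)/2 = (-12 + 2*b)/2 = -6 + b)
79286/A(180, 197) = 79286/(-6 + 197) = 79286/191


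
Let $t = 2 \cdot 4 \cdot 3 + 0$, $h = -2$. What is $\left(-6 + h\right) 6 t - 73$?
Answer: $-1225$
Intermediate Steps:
$t = 24$ ($t = 8 \cdot 3 + 0 = 24 + 0 = 24$)
$\left(-6 + h\right) 6 t - 73 = \left(-6 - 2\right) 6 \cdot 24 - 73 = \left(-8\right) 6 \cdot 24 - 73 = \left(-48\right) 24 - 73 = -1152 - 73 = -1225$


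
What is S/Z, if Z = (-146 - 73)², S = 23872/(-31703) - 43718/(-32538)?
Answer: 304622309/24737137867827 ≈ 1.2314e-5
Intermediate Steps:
S = 304622309/515776107 (S = 23872*(-1/31703) - 43718*(-1/32538) = -23872/31703 + 21859/16269 = 304622309/515776107 ≈ 0.59061)
Z = 47961 (Z = (-219)² = 47961)
S/Z = (304622309/515776107)/47961 = (304622309/515776107)*(1/47961) = 304622309/24737137867827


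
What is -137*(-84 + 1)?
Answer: 11371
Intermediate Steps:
-137*(-84 + 1) = -137*(-83) = 11371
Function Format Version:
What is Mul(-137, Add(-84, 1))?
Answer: 11371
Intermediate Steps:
Mul(-137, Add(-84, 1)) = Mul(-137, -83) = 11371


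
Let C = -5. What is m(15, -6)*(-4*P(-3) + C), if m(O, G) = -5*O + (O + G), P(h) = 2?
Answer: 858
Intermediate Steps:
m(O, G) = G - 4*O (m(O, G) = -5*O + (G + O) = G - 4*O)
m(15, -6)*(-4*P(-3) + C) = (-6 - 4*15)*(-4*2 - 5) = (-6 - 60)*(-8 - 5) = -66*(-13) = 858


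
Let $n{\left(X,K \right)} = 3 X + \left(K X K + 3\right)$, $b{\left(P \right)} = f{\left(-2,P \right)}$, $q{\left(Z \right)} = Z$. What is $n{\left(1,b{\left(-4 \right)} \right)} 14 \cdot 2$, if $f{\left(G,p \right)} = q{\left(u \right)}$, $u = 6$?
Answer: $1176$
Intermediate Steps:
$f{\left(G,p \right)} = 6$
$b{\left(P \right)} = 6$
$n{\left(X,K \right)} = 3 + 3 X + X K^{2}$ ($n{\left(X,K \right)} = 3 X + \left(X K^{2} + 3\right) = 3 X + \left(3 + X K^{2}\right) = 3 + 3 X + X K^{2}$)
$n{\left(1,b{\left(-4 \right)} \right)} 14 \cdot 2 = \left(3 + 3 \cdot 1 + 1 \cdot 6^{2}\right) 14 \cdot 2 = \left(3 + 3 + 1 \cdot 36\right) 14 \cdot 2 = \left(3 + 3 + 36\right) 14 \cdot 2 = 42 \cdot 14 \cdot 2 = 588 \cdot 2 = 1176$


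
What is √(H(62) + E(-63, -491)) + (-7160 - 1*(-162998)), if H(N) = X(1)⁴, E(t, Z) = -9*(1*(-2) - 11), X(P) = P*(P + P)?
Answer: 155838 + √133 ≈ 1.5585e+5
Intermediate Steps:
X(P) = 2*P² (X(P) = P*(2*P) = 2*P²)
E(t, Z) = 117 (E(t, Z) = -9*(-2 - 11) = -9*(-13) = 117)
H(N) = 16 (H(N) = (2*1²)⁴ = (2*1)⁴ = 2⁴ = 16)
√(H(62) + E(-63, -491)) + (-7160 - 1*(-162998)) = √(16 + 117) + (-7160 - 1*(-162998)) = √133 + (-7160 + 162998) = √133 + 155838 = 155838 + √133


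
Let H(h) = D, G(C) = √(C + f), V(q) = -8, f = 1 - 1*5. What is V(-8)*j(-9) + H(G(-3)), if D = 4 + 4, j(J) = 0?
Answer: 8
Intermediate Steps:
f = -4 (f = 1 - 5 = -4)
G(C) = √(-4 + C) (G(C) = √(C - 4) = √(-4 + C))
D = 8
H(h) = 8
V(-8)*j(-9) + H(G(-3)) = -8*0 + 8 = 0 + 8 = 8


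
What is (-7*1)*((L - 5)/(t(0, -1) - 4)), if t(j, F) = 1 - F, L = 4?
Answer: -7/2 ≈ -3.5000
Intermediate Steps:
(-7*1)*((L - 5)/(t(0, -1) - 4)) = (-7*1)*((4 - 5)/((1 - 1*(-1)) - 4)) = -(-7)/((1 + 1) - 4) = -(-7)/(2 - 4) = -(-7)/(-2) = -(-7)*(-1)/2 = -7*1/2 = -7/2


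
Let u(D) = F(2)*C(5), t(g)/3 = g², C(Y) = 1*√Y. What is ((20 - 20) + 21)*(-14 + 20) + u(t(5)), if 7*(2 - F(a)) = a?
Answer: 126 + 12*√5/7 ≈ 129.83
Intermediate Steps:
F(a) = 2 - a/7
C(Y) = √Y
t(g) = 3*g²
u(D) = 12*√5/7 (u(D) = (2 - ⅐*2)*√5 = (2 - 2/7)*√5 = 12*√5/7)
((20 - 20) + 21)*(-14 + 20) + u(t(5)) = ((20 - 20) + 21)*(-14 + 20) + 12*√5/7 = (0 + 21)*6 + 12*√5/7 = 21*6 + 12*√5/7 = 126 + 12*√5/7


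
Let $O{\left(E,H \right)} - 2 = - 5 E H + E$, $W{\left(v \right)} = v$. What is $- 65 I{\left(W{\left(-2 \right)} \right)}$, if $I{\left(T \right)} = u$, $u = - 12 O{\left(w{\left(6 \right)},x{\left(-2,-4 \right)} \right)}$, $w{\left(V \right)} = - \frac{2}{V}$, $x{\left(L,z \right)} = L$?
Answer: $-1300$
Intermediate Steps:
$O{\left(E,H \right)} = 2 + E - 5 E H$ ($O{\left(E,H \right)} = 2 + \left(- 5 E H + E\right) = 2 - \left(- E + 5 E H\right) = 2 + E - 5 E H$)
$u = 20$ ($u = - 12 \left(2 - \frac{2}{6} - 5 \left(- \frac{2}{6}\right) \left(-2\right)\right) = - 12 \left(2 - \frac{1}{3} - 5 \left(\left(-2\right) \frac{1}{6}\right) \left(-2\right)\right) = - 12 \left(2 - \frac{1}{3} - \left(- \frac{5}{3}\right) \left(-2\right)\right) = - 12 \left(2 - \frac{1}{3} - \frac{10}{3}\right) = \left(-12\right) \left(- \frac{5}{3}\right) = 20$)
$I{\left(T \right)} = 20$
$- 65 I{\left(W{\left(-2 \right)} \right)} = \left(-65\right) 20 = -1300$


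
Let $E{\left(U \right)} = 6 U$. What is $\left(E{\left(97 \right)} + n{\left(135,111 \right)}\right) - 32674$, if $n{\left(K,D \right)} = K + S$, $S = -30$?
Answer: $-31987$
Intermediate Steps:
$n{\left(K,D \right)} = -30 + K$ ($n{\left(K,D \right)} = K - 30 = -30 + K$)
$\left(E{\left(97 \right)} + n{\left(135,111 \right)}\right) - 32674 = \left(6 \cdot 97 + \left(-30 + 135\right)\right) - 32674 = \left(582 + 105\right) - 32674 = 687 - 32674 = -31987$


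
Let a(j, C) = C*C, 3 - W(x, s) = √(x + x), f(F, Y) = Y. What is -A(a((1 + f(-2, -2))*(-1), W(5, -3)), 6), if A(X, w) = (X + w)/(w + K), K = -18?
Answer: 25/12 - √10/2 ≈ 0.50219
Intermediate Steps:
W(x, s) = 3 - √2*√x (W(x, s) = 3 - √(x + x) = 3 - √(2*x) = 3 - √2*√x)
a(j, C) = C²
A(X, w) = (X + w)/(-18 + w) (A(X, w) = (X + w)/(w - 18) = (X + w)/(-18 + w))
-A(a((1 + f(-2, -2))*(-1), W(5, -3)), 6) = -((3 - √2*√5)² + 6)/(-18 + 6) = -((3 - √10)² + 6)/(-12) = -(-1)*(6 + (3 - √10)²)/12 = -(-½ - (3 - √10)²/12) = ½ + (3 - √10)²/12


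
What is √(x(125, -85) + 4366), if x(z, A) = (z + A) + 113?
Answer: √4519 ≈ 67.224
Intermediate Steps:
x(z, A) = 113 + A + z (x(z, A) = (A + z) + 113 = 113 + A + z)
√(x(125, -85) + 4366) = √((113 - 85 + 125) + 4366) = √(153 + 4366) = √4519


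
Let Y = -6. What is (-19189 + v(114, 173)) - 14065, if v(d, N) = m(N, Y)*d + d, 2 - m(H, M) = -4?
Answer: -32456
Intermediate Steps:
m(H, M) = 6 (m(H, M) = 2 - 1*(-4) = 2 + 4 = 6)
v(d, N) = 7*d (v(d, N) = 6*d + d = 7*d)
(-19189 + v(114, 173)) - 14065 = (-19189 + 7*114) - 14065 = (-19189 + 798) - 14065 = -18391 - 14065 = -32456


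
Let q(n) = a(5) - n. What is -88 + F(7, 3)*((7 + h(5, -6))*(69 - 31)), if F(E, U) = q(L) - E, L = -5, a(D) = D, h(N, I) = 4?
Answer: 1166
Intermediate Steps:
q(n) = 5 - n
F(E, U) = 10 - E (F(E, U) = (5 - 1*(-5)) - E = (5 + 5) - E = 10 - E)
-88 + F(7, 3)*((7 + h(5, -6))*(69 - 31)) = -88 + (10 - 1*7)*((7 + 4)*(69 - 31)) = -88 + (10 - 7)*(11*38) = -88 + 3*418 = -88 + 1254 = 1166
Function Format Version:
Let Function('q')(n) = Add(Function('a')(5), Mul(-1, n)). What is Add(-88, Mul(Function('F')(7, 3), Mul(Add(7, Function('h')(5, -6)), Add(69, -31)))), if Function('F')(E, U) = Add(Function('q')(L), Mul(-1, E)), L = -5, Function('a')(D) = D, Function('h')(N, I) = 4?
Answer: 1166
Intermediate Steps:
Function('q')(n) = Add(5, Mul(-1, n))
Function('F')(E, U) = Add(10, Mul(-1, E)) (Function('F')(E, U) = Add(Add(5, Mul(-1, -5)), Mul(-1, E)) = Add(Add(5, 5), Mul(-1, E)) = Add(10, Mul(-1, E)))
Add(-88, Mul(Function('F')(7, 3), Mul(Add(7, Function('h')(5, -6)), Add(69, -31)))) = Add(-88, Mul(Add(10, Mul(-1, 7)), Mul(Add(7, 4), Add(69, -31)))) = Add(-88, Mul(Add(10, -7), Mul(11, 38))) = Add(-88, Mul(3, 418)) = Add(-88, 1254) = 1166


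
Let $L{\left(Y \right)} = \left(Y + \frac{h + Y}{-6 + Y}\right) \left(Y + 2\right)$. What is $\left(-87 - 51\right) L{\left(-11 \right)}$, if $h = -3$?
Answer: $- \frac{214866}{17} \approx -12639.0$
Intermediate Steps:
$L{\left(Y \right)} = \left(2 + Y\right) \left(Y + \frac{-3 + Y}{-6 + Y}\right)$ ($L{\left(Y \right)} = \left(Y + \frac{-3 + Y}{-6 + Y}\right) \left(Y + 2\right) = \left(Y + \frac{-3 + Y}{-6 + Y}\right) \left(2 + Y\right) = \left(2 + Y\right) \left(Y + \frac{-3 + Y}{-6 + Y}\right)$)
$\left(-87 - 51\right) L{\left(-11 \right)} = \left(-87 - 51\right) \frac{-6 + \left(-11\right)^{3} - -143 - 3 \left(-11\right)^{2}}{-6 - 11} = - 138 \frac{-6 - 1331 + 143 - 363}{-17} = - 138 \left(- \frac{-6 - 1331 + 143 - 363}{17}\right) = - 138 \left(\left(- \frac{1}{17}\right) \left(-1557\right)\right) = \left(-138\right) \frac{1557}{17} = - \frac{214866}{17}$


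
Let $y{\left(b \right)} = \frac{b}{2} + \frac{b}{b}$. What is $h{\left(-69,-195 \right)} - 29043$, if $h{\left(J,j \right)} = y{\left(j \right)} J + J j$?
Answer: $- \frac{17859}{2} \approx -8929.5$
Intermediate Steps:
$y{\left(b \right)} = 1 + \frac{b}{2}$ ($y{\left(b \right)} = b \frac{1}{2} + 1 = \frac{b}{2} + 1 = 1 + \frac{b}{2}$)
$h{\left(J,j \right)} = J j + J \left(1 + \frac{j}{2}\right)$ ($h{\left(J,j \right)} = \left(1 + \frac{j}{2}\right) J + J j = J \left(1 + \frac{j}{2}\right) + J j = J j + J \left(1 + \frac{j}{2}\right)$)
$h{\left(-69,-195 \right)} - 29043 = \frac{1}{2} \left(-69\right) \left(2 + 3 \left(-195\right)\right) - 29043 = \frac{1}{2} \left(-69\right) \left(2 - 585\right) - 29043 = \frac{1}{2} \left(-69\right) \left(-583\right) - 29043 = \frac{40227}{2} - 29043 = - \frac{17859}{2}$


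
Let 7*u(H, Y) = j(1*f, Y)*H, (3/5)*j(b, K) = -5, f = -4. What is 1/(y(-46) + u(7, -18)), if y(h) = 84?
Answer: 3/227 ≈ 0.013216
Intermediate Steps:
j(b, K) = -25/3 (j(b, K) = (5/3)*(-5) = -25/3)
u(H, Y) = -25*H/21 (u(H, Y) = (-25*H/3)/7 = -25*H/21)
1/(y(-46) + u(7, -18)) = 1/(84 - 25/21*7) = 1/(84 - 25/3) = 1/(227/3) = 3/227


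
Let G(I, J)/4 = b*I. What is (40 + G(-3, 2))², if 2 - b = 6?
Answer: 7744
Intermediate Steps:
b = -4 (b = 2 - 1*6 = 2 - 6 = -4)
G(I, J) = -16*I (G(I, J) = 4*(-4*I) = -16*I)
(40 + G(-3, 2))² = (40 - 16*(-3))² = (40 + 48)² = 88² = 7744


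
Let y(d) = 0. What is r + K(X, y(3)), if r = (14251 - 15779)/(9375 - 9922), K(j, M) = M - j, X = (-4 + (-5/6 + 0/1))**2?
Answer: -405019/19692 ≈ -20.568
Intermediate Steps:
X = 841/36 (X = (-4 + (-5*1/6 + 0*1))**2 = (-4 + (-5/6 + 0))**2 = (-4 - 5/6)**2 = (-29/6)**2 = 841/36 ≈ 23.361)
r = 1528/547 (r = -1528/(-547) = -1528*(-1/547) = 1528/547 ≈ 2.7934)
r + K(X, y(3)) = 1528/547 + (0 - 1*841/36) = 1528/547 + (0 - 841/36) = 1528/547 - 841/36 = -405019/19692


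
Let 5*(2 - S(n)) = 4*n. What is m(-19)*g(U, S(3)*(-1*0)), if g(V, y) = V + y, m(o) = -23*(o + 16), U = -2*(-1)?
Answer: 138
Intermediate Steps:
U = 2
S(n) = 2 - 4*n/5
m(o) = -368 - 23*o (m(o) = -23*(16 + o) = -368 - 23*o)
m(-19)*g(U, S(3)*(-1*0)) = (-368 - 23*(-19))*(2 + (2 - 4/5*3)*(-1*0)) = (-368 + 437)*(2 + (2 - 12/5)*0) = 69*(2 - 2/5*0) = 69*(2 + 0) = 69*2 = 138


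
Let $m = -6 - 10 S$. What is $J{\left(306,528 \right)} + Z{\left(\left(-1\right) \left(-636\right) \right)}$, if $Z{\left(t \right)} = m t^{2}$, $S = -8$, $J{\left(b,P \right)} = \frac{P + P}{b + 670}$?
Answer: $\frac{1825895010}{61} \approx 2.9933 \cdot 10^{7}$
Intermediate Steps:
$J{\left(b,P \right)} = \frac{2 P}{670 + b}$
$m = 74$ ($m = -6 - -80 = -6 + 80 = 74$)
$Z{\left(t \right)} = 74 t^{2}$
$J{\left(306,528 \right)} + Z{\left(\left(-1\right) \left(-636\right) \right)} = 2 \cdot 528 \frac{1}{670 + 306} + 74 \left(\left(-1\right) \left(-636\right)\right)^{2} = 2 \cdot 528 \cdot \frac{1}{976} + 74 \cdot 636^{2} = 2 \cdot 528 \cdot \frac{1}{976} + 74 \cdot 404496 = \frac{66}{61} + 29932704 = \frac{1825895010}{61}$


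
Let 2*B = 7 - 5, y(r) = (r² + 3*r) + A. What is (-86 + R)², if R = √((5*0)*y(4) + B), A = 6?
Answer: 7225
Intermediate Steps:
y(r) = 6 + r² + 3*r (y(r) = (r² + 3*r) + 6 = 6 + r² + 3*r)
B = 1 (B = (7 - 5)/2 = (½)*2 = 1)
R = 1 (R = √((5*0)*(6 + 4² + 3*4) + 1) = √(0*(6 + 16 + 12) + 1) = √(0*34 + 1) = √(0 + 1) = √1 = 1)
(-86 + R)² = (-86 + 1)² = (-85)² = 7225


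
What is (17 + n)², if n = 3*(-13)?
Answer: 484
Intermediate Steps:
n = -39
(17 + n)² = (17 - 39)² = (-22)² = 484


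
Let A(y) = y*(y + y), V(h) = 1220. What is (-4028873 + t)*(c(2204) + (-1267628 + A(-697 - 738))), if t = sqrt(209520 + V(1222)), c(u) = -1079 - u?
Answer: -11472372993547 + 5695078*sqrt(52685) ≈ -1.1471e+13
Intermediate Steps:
t = 2*sqrt(52685) (t = sqrt(209520 + 1220) = sqrt(210740) = 2*sqrt(52685) ≈ 459.06)
A(y) = 2*y**2 (A(y) = y*(2*y) = 2*y**2)
(-4028873 + t)*(c(2204) + (-1267628 + A(-697 - 738))) = (-4028873 + 2*sqrt(52685))*((-1079 - 1*2204) + (-1267628 + 2*(-697 - 738)**2)) = (-4028873 + 2*sqrt(52685))*((-1079 - 2204) + (-1267628 + 2*(-1435)**2)) = (-4028873 + 2*sqrt(52685))*(-3283 + (-1267628 + 2*2059225)) = (-4028873 + 2*sqrt(52685))*(-3283 + (-1267628 + 4118450)) = (-4028873 + 2*sqrt(52685))*(-3283 + 2850822) = (-4028873 + 2*sqrt(52685))*2847539 = -11472372993547 + 5695078*sqrt(52685)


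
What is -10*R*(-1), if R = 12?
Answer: 120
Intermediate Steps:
-10*R*(-1) = -10*12*(-1) = -120*(-1) = 120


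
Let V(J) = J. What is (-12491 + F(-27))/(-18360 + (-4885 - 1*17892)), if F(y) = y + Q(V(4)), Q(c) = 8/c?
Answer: 12516/41137 ≈ 0.30425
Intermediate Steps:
F(y) = 2 + y (F(y) = y + 8/4 = y + 8*(¼) = y + 2 = 2 + y)
(-12491 + F(-27))/(-18360 + (-4885 - 1*17892)) = (-12491 + (2 - 27))/(-18360 + (-4885 - 1*17892)) = (-12491 - 25)/(-18360 + (-4885 - 17892)) = -12516/(-18360 - 22777) = -12516/(-41137) = -12516*(-1/41137) = 12516/41137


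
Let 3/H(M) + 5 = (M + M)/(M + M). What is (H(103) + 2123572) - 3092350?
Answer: -3875115/4 ≈ -9.6878e+5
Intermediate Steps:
H(M) = -¾ (H(M) = 3/(-5 + (M + M)/(M + M)) = 3/(-5 + (2*M)/((2*M))) = 3/(-5 + (2*M)*(1/(2*M))) = 3/(-5 + 1) = 3/(-4) = 3*(-¼) = -¾)
(H(103) + 2123572) - 3092350 = (-¾ + 2123572) - 3092350 = 8494285/4 - 3092350 = -3875115/4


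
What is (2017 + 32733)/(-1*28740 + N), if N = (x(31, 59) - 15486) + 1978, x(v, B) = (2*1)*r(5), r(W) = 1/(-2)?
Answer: -34750/42249 ≈ -0.82250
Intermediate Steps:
r(W) = -½
x(v, B) = -1 (x(v, B) = (2*1)*(-½) = 2*(-½) = -1)
N = -13509 (N = (-1 - 15486) + 1978 = -15487 + 1978 = -13509)
(2017 + 32733)/(-1*28740 + N) = (2017 + 32733)/(-1*28740 - 13509) = 34750/(-28740 - 13509) = 34750/(-42249) = 34750*(-1/42249) = -34750/42249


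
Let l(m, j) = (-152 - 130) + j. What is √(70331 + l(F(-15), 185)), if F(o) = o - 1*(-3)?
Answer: √70234 ≈ 265.02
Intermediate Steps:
F(o) = 3 + o (F(o) = o + 3 = 3 + o)
l(m, j) = -282 + j
√(70331 + l(F(-15), 185)) = √(70331 + (-282 + 185)) = √(70331 - 97) = √70234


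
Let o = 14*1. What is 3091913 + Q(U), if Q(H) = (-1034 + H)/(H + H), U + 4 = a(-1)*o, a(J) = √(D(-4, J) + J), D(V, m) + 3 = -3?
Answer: 2145789003/694 + 3619*I*√7/694 ≈ 3.0919e+6 + 13.797*I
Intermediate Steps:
D(V, m) = -6 (D(V, m) = -3 - 3 = -6)
a(J) = √(-6 + J)
o = 14
U = -4 + 14*I*√7 (U = -4 + √(-6 - 1)*14 = -4 + √(-7)*14 = -4 + (I*√7)*14 = -4 + 14*I*√7 ≈ -4.0 + 37.041*I)
Q(H) = (-1034 + H)/(2*H) (Q(H) = (-1034 + H)/((2*H)) = (-1034 + H)*(1/(2*H)) = (-1034 + H)/(2*H))
3091913 + Q(U) = 3091913 + (-1034 + (-4 + 14*I*√7))/(2*(-4 + 14*I*√7)) = 3091913 + (-1038 + 14*I*√7)/(2*(-4 + 14*I*√7))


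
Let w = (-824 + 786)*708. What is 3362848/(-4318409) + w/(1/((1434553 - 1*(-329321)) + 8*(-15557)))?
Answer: -190471642009524496/4318409 ≈ -4.4107e+10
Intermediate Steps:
w = -26904 (w = -38*708 = -26904)
3362848/(-4318409) + w/(1/((1434553 - 1*(-329321)) + 8*(-15557))) = 3362848/(-4318409) - (35246849688 + 8860052184) = 3362848*(-1/4318409) - 26904/(1/((1434553 + 329321) - 124456)) = -3362848/4318409 - 26904/(1/(1763874 - 124456)) = -3362848/4318409 - 26904/(1/1639418) = -3362848/4318409 - 26904/1/1639418 = -3362848/4318409 - 26904*1639418 = -3362848/4318409 - 44106901872 = -190471642009524496/4318409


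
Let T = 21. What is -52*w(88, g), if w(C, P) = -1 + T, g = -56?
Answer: -1040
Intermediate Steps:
w(C, P) = 20 (w(C, P) = -1 + 21 = 20)
-52*w(88, g) = -52*20 = -1040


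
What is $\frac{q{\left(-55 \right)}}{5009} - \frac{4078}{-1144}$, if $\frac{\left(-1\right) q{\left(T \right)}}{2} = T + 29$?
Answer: $\frac{10243095}{2865148} \approx 3.5751$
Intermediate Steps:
$q{\left(T \right)} = -58 - 2 T$ ($q{\left(T \right)} = - 2 \left(T + 29\right) = - 2 \left(29 + T\right) = -58 - 2 T$)
$\frac{q{\left(-55 \right)}}{5009} - \frac{4078}{-1144} = \frac{-58 - -110}{5009} - \frac{4078}{-1144} = \left(-58 + 110\right) \frac{1}{5009} - - \frac{2039}{572} = 52 \cdot \frac{1}{5009} + \frac{2039}{572} = \frac{52}{5009} + \frac{2039}{572} = \frac{10243095}{2865148}$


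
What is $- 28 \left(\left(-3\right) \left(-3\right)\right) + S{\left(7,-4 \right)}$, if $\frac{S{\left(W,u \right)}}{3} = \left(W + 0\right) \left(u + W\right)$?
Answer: $-189$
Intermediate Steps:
$S{\left(W,u \right)} = 3 W \left(W + u\right)$ ($S{\left(W,u \right)} = 3 \left(W + 0\right) \left(u + W\right) = 3 W \left(W + u\right)$)
$- 28 \left(\left(-3\right) \left(-3\right)\right) + S{\left(7,-4 \right)} = - 28 \left(\left(-3\right) \left(-3\right)\right) + 3 \cdot 7 \left(7 - 4\right) = \left(-28\right) 9 + 3 \cdot 7 \cdot 3 = -252 + 63 = -189$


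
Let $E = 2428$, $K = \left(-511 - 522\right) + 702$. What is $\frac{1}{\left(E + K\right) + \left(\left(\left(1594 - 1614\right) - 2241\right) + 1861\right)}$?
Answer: $\frac{1}{1697} \approx 0.00058927$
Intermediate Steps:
$K = -331$ ($K = -1033 + 702 = -331$)
$\frac{1}{\left(E + K\right) + \left(\left(\left(1594 - 1614\right) - 2241\right) + 1861\right)} = \frac{1}{\left(2428 - 331\right) + \left(\left(\left(1594 - 1614\right) - 2241\right) + 1861\right)} = \frac{1}{2097 + \left(\left(-20 - 2241\right) + 1861\right)} = \frac{1}{2097 + \left(-2261 + 1861\right)} = \frac{1}{2097 - 400} = \frac{1}{1697}$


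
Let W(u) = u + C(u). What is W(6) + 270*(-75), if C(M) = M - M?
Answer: -20244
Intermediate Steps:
C(M) = 0
W(u) = u (W(u) = u + 0 = u)
W(6) + 270*(-75) = 6 + 270*(-75) = 6 - 20250 = -20244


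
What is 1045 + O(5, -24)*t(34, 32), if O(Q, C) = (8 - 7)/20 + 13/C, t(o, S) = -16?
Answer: 15793/15 ≈ 1052.9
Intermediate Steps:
O(Q, C) = 1/20 + 13/C (O(Q, C) = 1*(1/20) + 13/C = 1/20 + 13/C)
1045 + O(5, -24)*t(34, 32) = 1045 + ((1/20)*(260 - 24)/(-24))*(-16) = 1045 + ((1/20)*(-1/24)*236)*(-16) = 1045 - 59/120*(-16) = 1045 + 118/15 = 15793/15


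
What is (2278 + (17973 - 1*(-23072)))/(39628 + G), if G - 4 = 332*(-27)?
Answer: 43323/30668 ≈ 1.4126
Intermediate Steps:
G = -8960 (G = 4 + 332*(-27) = 4 - 8964 = -8960)
(2278 + (17973 - 1*(-23072)))/(39628 + G) = (2278 + (17973 - 1*(-23072)))/(39628 - 8960) = (2278 + (17973 + 23072))/30668 = (2278 + 41045)*(1/30668) = 43323*(1/30668) = 43323/30668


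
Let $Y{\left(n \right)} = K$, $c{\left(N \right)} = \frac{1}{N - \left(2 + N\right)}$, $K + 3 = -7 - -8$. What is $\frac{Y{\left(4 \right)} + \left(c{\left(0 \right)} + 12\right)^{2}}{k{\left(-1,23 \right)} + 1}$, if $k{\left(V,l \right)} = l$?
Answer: $\frac{521}{96} \approx 5.4271$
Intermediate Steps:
$K = -2$ ($K = -3 - -1 = -3 + \left(-7 + 8\right) = -3 + 1 = -2$)
$c{\left(N \right)} = - \frac{1}{2}$ ($c{\left(N \right)} = \frac{1}{-2} = - \frac{1}{2}$)
$Y{\left(n \right)} = -2$
$\frac{Y{\left(4 \right)} + \left(c{\left(0 \right)} + 12\right)^{2}}{k{\left(-1,23 \right)} + 1} = \frac{-2 + \left(- \frac{1}{2} + 12\right)^{2}}{23 + 1} = \frac{-2 + \left(\frac{23}{2}\right)^{2}}{24} = \left(-2 + \frac{529}{4}\right) \frac{1}{24} = \frac{521}{4} \cdot \frac{1}{24} = \frac{521}{96}$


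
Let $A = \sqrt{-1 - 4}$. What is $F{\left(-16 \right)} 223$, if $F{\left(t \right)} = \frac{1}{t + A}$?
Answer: $- \frac{3568}{261} - \frac{223 i \sqrt{5}}{261} \approx -13.671 - 1.9105 i$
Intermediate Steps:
$A = i \sqrt{5}$ ($A = \sqrt{-5} = i \sqrt{5} \approx 2.2361 i$)
$F{\left(t \right)} = \frac{1}{t + i \sqrt{5}}$
$F{\left(-16 \right)} 223 = \frac{1}{-16 + i \sqrt{5}} \cdot 223 = \frac{223}{-16 + i \sqrt{5}}$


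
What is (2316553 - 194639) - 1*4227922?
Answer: -2106008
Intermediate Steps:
(2316553 - 194639) - 1*4227922 = 2121914 - 4227922 = -2106008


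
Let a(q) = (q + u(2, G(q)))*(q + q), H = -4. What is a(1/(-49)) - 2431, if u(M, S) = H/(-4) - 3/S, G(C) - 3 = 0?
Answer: -5836829/2401 ≈ -2431.0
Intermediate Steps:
G(C) = 3 (G(C) = 3 + 0 = 3)
u(M, S) = 1 - 3/S (u(M, S) = -4/(-4) - 3/S = -4*(-¼) - 3/S = 1 - 3/S)
a(q) = 2*q² (a(q) = (q + (-3 + 3)/3)*(q + q) = (q + (⅓)*0)*(2*q) = (q + 0)*(2*q) = q*(2*q) = 2*q²)
a(1/(-49)) - 2431 = 2*(1/(-49))² - 2431 = 2*(-1/49)² - 2431 = 2*(1/2401) - 2431 = 2/2401 - 2431 = -5836829/2401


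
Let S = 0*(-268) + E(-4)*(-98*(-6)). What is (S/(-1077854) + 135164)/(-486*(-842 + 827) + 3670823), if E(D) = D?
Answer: 72843530204/1982234404751 ≈ 0.036748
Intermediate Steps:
S = -2352 (S = 0*(-268) - (-392)*(-6) = 0 - 4*588 = 0 - 2352 = -2352)
(S/(-1077854) + 135164)/(-486*(-842 + 827) + 3670823) = (-2352/(-1077854) + 135164)/(-486*(-842 + 827) + 3670823) = (-2352*(-1/1077854) + 135164)/(-486*(-15) + 3670823) = (1176/538927 + 135164)/(7290 + 3670823) = (72843530204/538927)/3678113 = (72843530204/538927)*(1/3678113) = 72843530204/1982234404751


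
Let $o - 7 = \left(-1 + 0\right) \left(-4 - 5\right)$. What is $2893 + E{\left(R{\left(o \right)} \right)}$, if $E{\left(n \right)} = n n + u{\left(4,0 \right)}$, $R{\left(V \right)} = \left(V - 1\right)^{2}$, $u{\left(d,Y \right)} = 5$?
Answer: $53523$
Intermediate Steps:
$o = 16$ ($o = 7 + \left(-1 + 0\right) \left(-4 - 5\right) = 7 - -9 = 7 + 9 = 16$)
$R{\left(V \right)} = \left(-1 + V\right)^{2}$
$E{\left(n \right)} = 5 + n^{2}$ ($E{\left(n \right)} = n n + 5 = n^{2} + 5 = 5 + n^{2}$)
$2893 + E{\left(R{\left(o \right)} \right)} = 2893 + \left(5 + \left(\left(-1 + 16\right)^{2}\right)^{2}\right) = 2893 + \left(5 + \left(15^{2}\right)^{2}\right) = 2893 + \left(5 + 225^{2}\right) = 2893 + \left(5 + 50625\right) = 2893 + 50630 = 53523$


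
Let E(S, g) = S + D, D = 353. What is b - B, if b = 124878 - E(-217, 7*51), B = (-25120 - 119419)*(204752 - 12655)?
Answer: 27765633025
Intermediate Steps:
E(S, g) = 353 + S (E(S, g) = S + 353 = 353 + S)
B = -27765508283 (B = -144539*192097 = -27765508283)
b = 124742 (b = 124878 - (353 - 217) = 124878 - 1*136 = 124878 - 136 = 124742)
b - B = 124742 - 1*(-27765508283) = 124742 + 27765508283 = 27765633025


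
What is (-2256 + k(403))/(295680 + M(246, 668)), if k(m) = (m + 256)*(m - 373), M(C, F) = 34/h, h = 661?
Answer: 5788377/97722257 ≈ 0.059233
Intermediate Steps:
M(C, F) = 34/661
k(m) = (-373 + m)*(256 + m) (k(m) = (256 + m)*(-373 + m) = (-373 + m)*(256 + m))
(-2256 + k(403))/(295680 + M(246, 668)) = (-2256 + (-95488 + 403² - 117*403))/(295680 + 34/661) = (-2256 + (-95488 + 162409 - 47151))/(195444514/661) = (-2256 + 19770)*(661/195444514) = 17514*(661/195444514) = 5788377/97722257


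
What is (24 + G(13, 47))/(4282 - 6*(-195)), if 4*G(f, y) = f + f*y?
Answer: 45/1363 ≈ 0.033015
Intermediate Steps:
G(f, y) = f/4 + f*y/4 (G(f, y) = (f + f*y)/4 = f/4 + f*y/4)
(24 + G(13, 47))/(4282 - 6*(-195)) = (24 + (1/4)*13*(1 + 47))/(4282 - 6*(-195)) = (24 + (1/4)*13*48)/(4282 + 1170) = (24 + 156)/5452 = 180*(1/5452) = 45/1363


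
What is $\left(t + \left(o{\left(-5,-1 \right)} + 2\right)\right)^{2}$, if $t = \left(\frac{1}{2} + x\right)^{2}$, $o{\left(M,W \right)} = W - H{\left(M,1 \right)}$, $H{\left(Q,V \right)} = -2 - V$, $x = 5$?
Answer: $\frac{18769}{16} \approx 1173.1$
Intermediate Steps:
$o{\left(M,W \right)} = 3 + W$ ($o{\left(M,W \right)} = W - \left(-2 - 1\right) = W - -3 = W + 3 = 3 + W$)
$t = \frac{121}{4}$ ($t = \left(\frac{1}{2} + 5\right)^{2} = \left(\frac{11}{2}\right)^{2} = \frac{121}{4} \approx 30.25$)
$\left(t + \left(o{\left(-5,-1 \right)} + 2\right)\right)^{2} = \left(\frac{121}{4} + \left(\left(3 - 1\right) + 2\right)\right)^{2} = \left(\frac{121}{4} + \left(2 + 2\right)\right)^{2} = \left(\frac{121}{4} + 4\right)^{2} = \left(\frac{137}{4}\right)^{2} = \frac{18769}{16}$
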